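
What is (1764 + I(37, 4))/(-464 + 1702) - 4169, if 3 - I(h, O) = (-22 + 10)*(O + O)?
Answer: -5159359/1238 ≈ -4167.5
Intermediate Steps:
I(h, O) = 3 + 24*O (I(h, O) = 3 - (-22 + 10)*(O + O) = 3 - (-12)*2*O = 3 - (-24)*O = 3 + 24*O)
(1764 + I(37, 4))/(-464 + 1702) - 4169 = (1764 + (3 + 24*4))/(-464 + 1702) - 4169 = (1764 + (3 + 96))/1238 - 4169 = (1764 + 99)*(1/1238) - 4169 = 1863*(1/1238) - 4169 = 1863/1238 - 4169 = -5159359/1238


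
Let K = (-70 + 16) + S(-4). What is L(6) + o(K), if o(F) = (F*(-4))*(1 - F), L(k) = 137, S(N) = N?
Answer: 13825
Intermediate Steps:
K = -58 (K = (-70 + 16) - 4 = -54 - 4 = -58)
o(F) = -4*F*(1 - F) (o(F) = (-4*F)*(1 - F) = -4*F*(1 - F))
L(6) + o(K) = 137 + 4*(-58)*(-1 - 58) = 137 + 4*(-58)*(-59) = 137 + 13688 = 13825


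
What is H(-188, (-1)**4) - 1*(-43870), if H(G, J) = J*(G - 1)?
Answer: 43681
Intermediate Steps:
H(G, J) = J*(-1 + G)
H(-188, (-1)**4) - 1*(-43870) = (-1)**4*(-1 - 188) - 1*(-43870) = 1*(-189) + 43870 = -189 + 43870 = 43681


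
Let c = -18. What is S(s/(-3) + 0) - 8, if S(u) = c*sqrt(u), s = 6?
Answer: -8 - 18*I*sqrt(2) ≈ -8.0 - 25.456*I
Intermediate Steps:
S(u) = -18*sqrt(u)
S(s/(-3) + 0) - 8 = -18*sqrt(6/(-3) + 0) - 8 = -18*sqrt(6*(-1/3) + 0) - 8 = -18*sqrt(-2 + 0) - 8 = -18*I*sqrt(2) - 8 = -8 - 18*I*sqrt(2)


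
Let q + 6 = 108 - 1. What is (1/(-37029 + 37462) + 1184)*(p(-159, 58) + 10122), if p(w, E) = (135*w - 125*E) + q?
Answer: -9480349116/433 ≈ -2.1895e+7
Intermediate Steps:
q = 101 (q = -6 + (108 - 1) = -6 + 107 = 101)
p(w, E) = 101 - 125*E + 135*w (p(w, E) = (135*w - 125*E) + 101 = (-125*E + 135*w) + 101 = 101 - 125*E + 135*w)
(1/(-37029 + 37462) + 1184)*(p(-159, 58) + 10122) = (1/(-37029 + 37462) + 1184)*((101 - 125*58 + 135*(-159)) + 10122) = (1/433 + 1184)*((101 - 7250 - 21465) + 10122) = (1/433 + 1184)*(-28614 + 10122) = (512673/433)*(-18492) = -9480349116/433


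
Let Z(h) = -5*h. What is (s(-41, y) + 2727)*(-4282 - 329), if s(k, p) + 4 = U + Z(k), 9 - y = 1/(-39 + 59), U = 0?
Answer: -13501008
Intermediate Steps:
y = 179/20 (y = 9 - 1/(-39 + 59) = 9 - 1/20 = 179/20 ≈ 8.9500)
s(k, p) = -4 - 5*k (s(k, p) = -4 + (0 - 5*k) = -4 - 5*k)
(s(-41, y) + 2727)*(-4282 - 329) = ((-4 - 5*(-41)) + 2727)*(-4282 - 329) = ((-4 + 205) + 2727)*(-4611) = (201 + 2727)*(-4611) = 2928*(-4611) = -13501008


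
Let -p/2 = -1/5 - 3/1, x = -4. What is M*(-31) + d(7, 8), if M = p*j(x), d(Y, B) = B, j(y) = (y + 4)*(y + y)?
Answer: 8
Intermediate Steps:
p = 32/5 (p = -2*(-1/5 - 3/1) = -2*(-1*1/5 - 3*1) = -2*(-1/5 - 3) = -2*(-16/5) = 32/5 ≈ 6.4000)
j(y) = 2*y*(4 + y) (j(y) = (4 + y)*(2*y) = 2*y*(4 + y))
M = 0 (M = 32*(2*(-4)*(4 - 4))/5 = 32*(2*(-4)*0)/5 = (32/5)*0 = 0)
M*(-31) + d(7, 8) = 0*(-31) + 8 = 0 + 8 = 8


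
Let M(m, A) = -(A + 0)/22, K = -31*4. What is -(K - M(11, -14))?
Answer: 1371/11 ≈ 124.64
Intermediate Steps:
K = -124
M(m, A) = -A/22 (M(m, A) = -A*(1/22) = -A/22)
-(K - M(11, -14)) = -(-124 - (-1)*(-14)/22) = -(-124 - 1*7/11) = -(-124 - 7/11) = -1*(-1371/11) = 1371/11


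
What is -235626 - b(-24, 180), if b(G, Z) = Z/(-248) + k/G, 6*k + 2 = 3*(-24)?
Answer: -525916759/2232 ≈ -2.3563e+5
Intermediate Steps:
k = -37/3 (k = -⅓ + (3*(-24))/6 = -⅓ + (⅙)*(-72) = -⅓ - 12 = -37/3 ≈ -12.333)
b(G, Z) = -37/(3*G) - Z/248 (b(G, Z) = Z/(-248) - 37/(3*G) = Z*(-1/248) - 37/(3*G) = -Z/248 - 37/(3*G) = -37/(3*G) - Z/248)
-235626 - b(-24, 180) = -235626 - (-37/3/(-24) - 1/248*180) = -235626 - (-37/3*(-1/24) - 45/62) = -235626 - (37/72 - 45/62) = -235626 - 1*(-473/2232) = -235626 + 473/2232 = -525916759/2232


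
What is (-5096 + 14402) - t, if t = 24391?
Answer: -15085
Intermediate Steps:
(-5096 + 14402) - t = (-5096 + 14402) - 1*24391 = 9306 - 24391 = -15085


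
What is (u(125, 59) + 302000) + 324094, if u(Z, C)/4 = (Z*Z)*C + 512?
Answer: 4315642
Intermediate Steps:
u(Z, C) = 2048 + 4*C*Z² (u(Z, C) = 4*((Z*Z)*C + 512) = 4*(Z²*C + 512) = 4*(C*Z² + 512) = 4*(512 + C*Z²) = 2048 + 4*C*Z²)
(u(125, 59) + 302000) + 324094 = ((2048 + 4*59*125²) + 302000) + 324094 = ((2048 + 4*59*15625) + 302000) + 324094 = ((2048 + 3687500) + 302000) + 324094 = (3689548 + 302000) + 324094 = 3991548 + 324094 = 4315642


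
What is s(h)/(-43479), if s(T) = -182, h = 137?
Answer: 182/43479 ≈ 0.0041859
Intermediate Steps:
s(h)/(-43479) = -182/(-43479) = -182*(-1/43479) = 182/43479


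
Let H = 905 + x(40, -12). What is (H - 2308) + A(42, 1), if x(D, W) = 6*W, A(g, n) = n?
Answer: -1474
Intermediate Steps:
H = 833 (H = 905 + 6*(-12) = 905 - 72 = 833)
(H - 2308) + A(42, 1) = (833 - 2308) + 1 = -1475 + 1 = -1474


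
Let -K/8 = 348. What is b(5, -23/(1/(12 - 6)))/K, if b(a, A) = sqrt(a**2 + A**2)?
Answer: -sqrt(19069)/2784 ≈ -0.049601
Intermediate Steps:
K = -2784 (K = -8*348 = -2784)
b(a, A) = sqrt(A**2 + a**2)
b(5, -23/(1/(12 - 6)))/K = sqrt((-23/(1/(12 - 6)))**2 + 5**2)/(-2784) = sqrt((-23/(1/6))**2 + 25)*(-1/2784) = sqrt((-23/1/6)**2 + 25)*(-1/2784) = sqrt((-23*6)**2 + 25)*(-1/2784) = sqrt((-138)**2 + 25)*(-1/2784) = sqrt(19044 + 25)*(-1/2784) = sqrt(19069)*(-1/2784) = -sqrt(19069)/2784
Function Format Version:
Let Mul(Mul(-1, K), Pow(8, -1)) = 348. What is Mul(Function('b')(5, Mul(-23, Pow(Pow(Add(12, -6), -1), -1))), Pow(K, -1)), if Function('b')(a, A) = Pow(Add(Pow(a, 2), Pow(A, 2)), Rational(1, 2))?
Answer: Mul(Rational(-1, 2784), Pow(19069, Rational(1, 2))) ≈ -0.049601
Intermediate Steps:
K = -2784 (K = Mul(-8, 348) = -2784)
Function('b')(a, A) = Pow(Add(Pow(A, 2), Pow(a, 2)), Rational(1, 2))
Mul(Function('b')(5, Mul(-23, Pow(Pow(Add(12, -6), -1), -1))), Pow(K, -1)) = Mul(Pow(Add(Pow(Mul(-23, Pow(Pow(Add(12, -6), -1), -1)), 2), Pow(5, 2)), Rational(1, 2)), Pow(-2784, -1)) = Mul(Pow(Add(Pow(Mul(-23, Pow(Pow(6, -1), -1)), 2), 25), Rational(1, 2)), Rational(-1, 2784)) = Mul(Pow(Add(Pow(Mul(-23, Pow(Rational(1, 6), -1)), 2), 25), Rational(1, 2)), Rational(-1, 2784)) = Mul(Pow(Add(Pow(Mul(-23, 6), 2), 25), Rational(1, 2)), Rational(-1, 2784)) = Mul(Pow(Add(Pow(-138, 2), 25), Rational(1, 2)), Rational(-1, 2784)) = Mul(Pow(Add(19044, 25), Rational(1, 2)), Rational(-1, 2784)) = Mul(Pow(19069, Rational(1, 2)), Rational(-1, 2784)) = Mul(Rational(-1, 2784), Pow(19069, Rational(1, 2)))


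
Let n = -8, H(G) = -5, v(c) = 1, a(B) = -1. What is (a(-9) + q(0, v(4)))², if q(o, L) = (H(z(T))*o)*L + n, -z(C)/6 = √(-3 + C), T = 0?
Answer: 81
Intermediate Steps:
z(C) = -6*√(-3 + C)
q(o, L) = -8 - 5*L*o (q(o, L) = (-5*o)*L - 8 = -5*L*o - 8 = -8 - 5*L*o)
(a(-9) + q(0, v(4)))² = (-1 + (-8 - 5*1*0))² = (-1 + (-8 + 0))² = (-1 - 8)² = (-9)² = 81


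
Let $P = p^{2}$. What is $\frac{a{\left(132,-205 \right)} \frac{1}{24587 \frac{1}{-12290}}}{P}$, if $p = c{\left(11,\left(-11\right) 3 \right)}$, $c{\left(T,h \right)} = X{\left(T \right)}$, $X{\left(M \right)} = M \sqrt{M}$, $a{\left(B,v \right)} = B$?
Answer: $- \frac{147480}{2975027} \approx -0.049573$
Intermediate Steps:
$X{\left(M \right)} = M^{\frac{3}{2}}$
$c{\left(T,h \right)} = T^{\frac{3}{2}}$
$p = 11 \sqrt{11}$ ($p = 11^{\frac{3}{2}} = 11 \sqrt{11} \approx 36.483$)
$P = 1331$ ($P = \left(11 \sqrt{11}\right)^{2} = 1331$)
$\frac{a{\left(132,-205 \right)} \frac{1}{24587 \frac{1}{-12290}}}{P} = \frac{132 \frac{1}{24587 \frac{1}{-12290}}}{1331} = \frac{132}{24587 \left(- \frac{1}{12290}\right)} \frac{1}{1331} = \frac{132}{- \frac{24587}{12290}} \cdot \frac{1}{1331} = 132 \left(- \frac{12290}{24587}\right) \frac{1}{1331} = \left(- \frac{1622280}{24587}\right) \frac{1}{1331} = - \frac{147480}{2975027}$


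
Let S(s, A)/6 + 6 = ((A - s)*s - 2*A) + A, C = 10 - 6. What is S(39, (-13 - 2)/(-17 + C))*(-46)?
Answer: 5321556/13 ≈ 4.0935e+5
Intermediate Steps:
C = 4
S(s, A) = -36 - 6*A + 6*s*(A - s) (S(s, A) = -36 + 6*(((A - s)*s - 2*A) + A) = -36 + 6*((s*(A - s) - 2*A) + A) = -36 + 6*((-2*A + s*(A - s)) + A) = -36 + 6*(-A + s*(A - s)) = -36 + (-6*A + 6*s*(A - s)) = -36 - 6*A + 6*s*(A - s))
S(39, (-13 - 2)/(-17 + C))*(-46) = (-36 - 6*(-13 - 2)/(-17 + 4) - 6*39² + 6*((-13 - 2)/(-17 + 4))*39)*(-46) = (-36 - (-90)/(-13) - 6*1521 + 6*(-15/(-13))*39)*(-46) = (-36 - (-90)*(-1)/13 - 9126 + 6*(-15*(-1/13))*39)*(-46) = (-36 - 6*15/13 - 9126 + 6*(15/13)*39)*(-46) = (-36 - 90/13 - 9126 + 270)*(-46) = -115686/13*(-46) = 5321556/13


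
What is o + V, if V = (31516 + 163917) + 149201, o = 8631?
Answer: 353265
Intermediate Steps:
V = 344634 (V = 195433 + 149201 = 344634)
o + V = 8631 + 344634 = 353265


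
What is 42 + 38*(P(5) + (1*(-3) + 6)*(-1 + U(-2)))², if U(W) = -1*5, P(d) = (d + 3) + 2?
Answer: 2474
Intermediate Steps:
P(d) = 5 + d (P(d) = (3 + d) + 2 = 5 + d)
U(W) = -5
42 + 38*(P(5) + (1*(-3) + 6)*(-1 + U(-2)))² = 42 + 38*((5 + 5) + (1*(-3) + 6)*(-1 - 5))² = 42 + 38*(10 + (-3 + 6)*(-6))² = 42 + 38*(10 + 3*(-6))² = 42 + 38*(10 - 18)² = 42 + 38*(-8)² = 42 + 38*64 = 42 + 2432 = 2474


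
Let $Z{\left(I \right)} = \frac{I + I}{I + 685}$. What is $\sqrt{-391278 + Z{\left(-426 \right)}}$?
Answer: $\frac{9 i \sqrt{324043706}}{259} \approx 625.52 i$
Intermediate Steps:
$Z{\left(I \right)} = \frac{2 I}{685 + I}$
$\sqrt{-391278 + Z{\left(-426 \right)}} = \sqrt{-391278 + 2 \left(-426\right) \frac{1}{685 - 426}} = \sqrt{-391278 + 2 \left(-426\right) \frac{1}{259}} = \sqrt{-391278 - \frac{852}{259}} = \sqrt{- \frac{101341854}{259}} = \frac{9 i \sqrt{324043706}}{259}$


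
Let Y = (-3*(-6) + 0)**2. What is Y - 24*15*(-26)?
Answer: 9684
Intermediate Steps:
Y = 324 (Y = (18 + 0)**2 = 18**2 = 324)
Y - 24*15*(-26) = 324 - 24*15*(-26) = 324 - 360*(-26) = 324 - 1*(-9360) = 324 + 9360 = 9684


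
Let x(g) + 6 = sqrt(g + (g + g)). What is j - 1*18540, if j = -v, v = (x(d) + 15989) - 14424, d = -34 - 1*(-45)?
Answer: -20099 - sqrt(33) ≈ -20105.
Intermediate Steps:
d = 11 (d = -34 + 45 = 11)
x(g) = -6 + sqrt(3)*sqrt(g) (x(g) = -6 + sqrt(g + (g + g)) = -6 + sqrt(g + 2*g) = -6 + sqrt(3*g) = -6 + sqrt(3)*sqrt(g))
v = 1559 + sqrt(33) (v = ((-6 + sqrt(3)*sqrt(11)) + 15989) - 14424 = ((-6 + sqrt(33)) + 15989) - 14424 = (15983 + sqrt(33)) - 14424 = 1559 + sqrt(33) ≈ 1564.7)
j = -1559 - sqrt(33) (j = -(1559 + sqrt(33)) = -1559 - sqrt(33) ≈ -1564.7)
j - 1*18540 = (-1559 - sqrt(33)) - 1*18540 = (-1559 - sqrt(33)) - 18540 = -20099 - sqrt(33)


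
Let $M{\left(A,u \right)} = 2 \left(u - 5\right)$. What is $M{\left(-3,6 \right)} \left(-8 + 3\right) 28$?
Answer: $-280$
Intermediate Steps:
$M{\left(A,u \right)} = -10 + 2 u$ ($M{\left(A,u \right)} = 2 \left(-5 + u\right) = -10 + 2 u$)
$M{\left(-3,6 \right)} \left(-8 + 3\right) 28 = \left(-10 + 2 \cdot 6\right) \left(-8 + 3\right) 28 = \left(-10 + 12\right) \left(-5\right) 28 = 2 \left(-5\right) 28 = \left(-10\right) 28 = -280$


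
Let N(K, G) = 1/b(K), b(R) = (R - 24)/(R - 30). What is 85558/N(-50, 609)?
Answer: 1582823/20 ≈ 79141.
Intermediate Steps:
b(R) = (-24 + R)/(-30 + R)
N(K, G) = (-30 + K)/(-24 + K) (N(K, G) = 1/((-24 + K)/(-30 + K)) = (-30 + K)/(-24 + K))
85558/N(-50, 609) = 85558/(((-30 - 50)/(-24 - 50))) = 85558/((-80/(-74))) = 85558/((-1/74*(-80))) = 85558/(40/37) = 85558*(37/40) = 1582823/20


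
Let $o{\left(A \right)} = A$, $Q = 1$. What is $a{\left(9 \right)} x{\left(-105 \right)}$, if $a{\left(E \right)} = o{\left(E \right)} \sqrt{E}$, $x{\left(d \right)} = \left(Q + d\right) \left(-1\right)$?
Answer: $2808$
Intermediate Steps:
$x{\left(d \right)} = -1 - d$ ($x{\left(d \right)} = \left(1 + d\right) \left(-1\right) = -1 - d$)
$a{\left(E \right)} = E^{\frac{3}{2}}$ ($a{\left(E \right)} = E \sqrt{E} = E^{\frac{3}{2}}$)
$a{\left(9 \right)} x{\left(-105 \right)} = 9^{\frac{3}{2}} \left(-1 - -105\right) = 27 \left(-1 + 105\right) = 27 \cdot 104 = 2808$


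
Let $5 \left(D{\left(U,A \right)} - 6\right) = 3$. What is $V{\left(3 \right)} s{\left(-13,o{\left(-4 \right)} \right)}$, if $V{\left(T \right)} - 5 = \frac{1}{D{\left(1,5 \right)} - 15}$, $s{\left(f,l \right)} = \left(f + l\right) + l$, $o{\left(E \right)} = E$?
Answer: $- \frac{205}{2} \approx -102.5$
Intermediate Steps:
$D{\left(U,A \right)} = \frac{33}{5}$ ($D{\left(U,A \right)} = 6 + \frac{1}{5} \cdot 3 = 6 + \frac{3}{5} = \frac{33}{5}$)
$s{\left(f,l \right)} = f + 2 l$
$V{\left(T \right)} = \frac{205}{42}$ ($V{\left(T \right)} = 5 + \frac{1}{\frac{33}{5} - 15} = 5 + \frac{1}{- \frac{42}{5}} = 5 - \frac{5}{42} = \frac{205}{42}$)
$V{\left(3 \right)} s{\left(-13,o{\left(-4 \right)} \right)} = \frac{205 \left(-13 + 2 \left(-4\right)\right)}{42} = \frac{205 \left(-13 - 8\right)}{42} = \frac{205}{42} \left(-21\right) = - \frac{205}{2}$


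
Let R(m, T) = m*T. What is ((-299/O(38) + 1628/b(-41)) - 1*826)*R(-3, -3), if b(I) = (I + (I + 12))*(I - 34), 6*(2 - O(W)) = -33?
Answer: -6816258/875 ≈ -7790.0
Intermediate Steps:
O(W) = 15/2 (O(W) = 2 - 1/6*(-33) = 2 + 11/2 = 15/2)
b(I) = (-34 + I)*(12 + 2*I) (b(I) = (I + (12 + I))*(-34 + I) = (12 + 2*I)*(-34 + I) = (-34 + I)*(12 + 2*I))
R(m, T) = T*m
((-299/O(38) + 1628/b(-41)) - 1*826)*R(-3, -3) = ((-299/15/2 + 1628/(-408 - 56*(-41) + 2*(-41)**2)) - 1*826)*(-3*(-3)) = ((-299*2/15 + 1628/(-408 + 2296 + 2*1681)) - 826)*9 = ((-598/15 + 1628/(-408 + 2296 + 3362)) - 826)*9 = ((-598/15 + 1628/5250) - 826)*9 = ((-598/15 + 1628*(1/5250)) - 826)*9 = ((-598/15 + 814/2625) - 826)*9 = (-34612/875 - 826)*9 = -757362/875*9 = -6816258/875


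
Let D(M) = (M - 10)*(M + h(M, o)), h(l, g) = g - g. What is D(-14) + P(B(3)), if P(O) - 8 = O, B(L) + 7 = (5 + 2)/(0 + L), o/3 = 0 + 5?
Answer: 1018/3 ≈ 339.33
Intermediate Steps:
o = 15 (o = 3*(0 + 5) = 3*5 = 15)
B(L) = -7 + 7/L (B(L) = -7 + (5 + 2)/(0 + L) = -7 + 7/L)
h(l, g) = 0
P(O) = 8 + O
D(M) = M*(-10 + M) (D(M) = (M - 10)*(M + 0) = (-10 + M)*M = M*(-10 + M))
D(-14) + P(B(3)) = -14*(-10 - 14) + (8 + (-7 + 7/3)) = -14*(-24) + (8 + (-7 + 7*(⅓))) = 336 + (8 + (-7 + 7/3)) = 336 + (8 - 14/3) = 336 + 10/3 = 1018/3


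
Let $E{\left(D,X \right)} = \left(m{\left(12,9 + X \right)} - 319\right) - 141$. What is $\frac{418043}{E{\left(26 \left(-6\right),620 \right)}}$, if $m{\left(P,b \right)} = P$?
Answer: $- \frac{418043}{448} \approx -933.13$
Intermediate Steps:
$E{\left(D,X \right)} = -448$ ($E{\left(D,X \right)} = \left(12 - 319\right) - 141 = -307 - 141 = -448$)
$\frac{418043}{E{\left(26 \left(-6\right),620 \right)}} = \frac{418043}{-448} = 418043 \left(- \frac{1}{448}\right) = - \frac{418043}{448}$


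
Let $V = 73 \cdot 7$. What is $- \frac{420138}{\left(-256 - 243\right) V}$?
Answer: $\frac{420138}{254989} \approx 1.6477$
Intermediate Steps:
$V = 511$
$- \frac{420138}{\left(-256 - 243\right) V} = - \frac{420138}{\left(-256 - 243\right) 511} = - \frac{420138}{\left(-499\right) 511} = - \frac{420138}{-254989} = \left(-420138\right) \left(- \frac{1}{254989}\right) = \frac{420138}{254989}$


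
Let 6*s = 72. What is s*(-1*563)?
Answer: -6756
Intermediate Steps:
s = 12 (s = (1/6)*72 = 12)
s*(-1*563) = 12*(-1*563) = 12*(-563) = -6756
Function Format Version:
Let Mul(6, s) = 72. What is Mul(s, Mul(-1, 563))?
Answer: -6756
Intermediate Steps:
s = 12 (s = Mul(Rational(1, 6), 72) = 12)
Mul(s, Mul(-1, 563)) = Mul(12, Mul(-1, 563)) = Mul(12, -563) = -6756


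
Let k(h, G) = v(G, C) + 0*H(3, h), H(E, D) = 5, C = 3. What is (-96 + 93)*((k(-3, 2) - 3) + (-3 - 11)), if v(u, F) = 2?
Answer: 45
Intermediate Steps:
k(h, G) = 2 (k(h, G) = 2 + 0*5 = 2 + 0 = 2)
(-96 + 93)*((k(-3, 2) - 3) + (-3 - 11)) = (-96 + 93)*((2 - 3) + (-3 - 11)) = -3*(-1 - 14) = -3*(-15) = 45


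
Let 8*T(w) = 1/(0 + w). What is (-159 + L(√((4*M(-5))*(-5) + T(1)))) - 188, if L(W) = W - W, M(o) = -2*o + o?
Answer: -347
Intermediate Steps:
T(w) = 1/(8*w) (T(w) = 1/(8*(0 + w)) = 1/(8*w))
M(o) = -o
L(W) = 0
(-159 + L(√((4*M(-5))*(-5) + T(1)))) - 188 = (-159 + 0) - 188 = -159 - 188 = -347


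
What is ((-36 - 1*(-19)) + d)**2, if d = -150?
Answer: 27889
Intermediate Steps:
((-36 - 1*(-19)) + d)**2 = ((-36 - 1*(-19)) - 150)**2 = ((-36 + 19) - 150)**2 = (-17 - 150)**2 = (-167)**2 = 27889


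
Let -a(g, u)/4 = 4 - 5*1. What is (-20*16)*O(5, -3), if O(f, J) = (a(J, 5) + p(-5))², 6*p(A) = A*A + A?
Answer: -154880/9 ≈ -17209.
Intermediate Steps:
a(g, u) = 4 (a(g, u) = -4*(4 - 5*1) = -4*(4 - 5) = -4*(-1) = 4)
p(A) = A/6 + A²/6 (p(A) = (A*A + A)/6 = (A² + A)/6 = (A + A²)/6 = A/6 + A²/6)
O(f, J) = 484/9 (O(f, J) = (4 + (⅙)*(-5)*(1 - 5))² = (4 + (⅙)*(-5)*(-4))² = (4 + 10/3)² = (22/3)² = 484/9)
(-20*16)*O(5, -3) = -20*16*(484/9) = -320*484/9 = -154880/9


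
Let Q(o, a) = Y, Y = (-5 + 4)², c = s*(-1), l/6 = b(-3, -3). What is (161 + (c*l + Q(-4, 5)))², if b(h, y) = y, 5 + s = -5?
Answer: 324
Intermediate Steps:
s = -10 (s = -5 - 5 = -10)
l = -18 (l = 6*(-3) = -18)
c = 10 (c = -10*(-1) = 10)
Y = 1 (Y = (-1)² = 1)
Q(o, a) = 1
(161 + (c*l + Q(-4, 5)))² = (161 + (10*(-18) + 1))² = (161 + (-180 + 1))² = (161 - 179)² = (-18)² = 324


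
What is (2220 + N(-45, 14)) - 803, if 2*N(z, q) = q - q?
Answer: 1417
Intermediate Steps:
N(z, q) = 0 (N(z, q) = (q - q)/2 = (½)*0 = 0)
(2220 + N(-45, 14)) - 803 = (2220 + 0) - 803 = 2220 - 803 = 1417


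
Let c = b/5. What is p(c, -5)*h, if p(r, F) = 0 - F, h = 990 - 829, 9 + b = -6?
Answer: 805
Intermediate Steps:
b = -15 (b = -9 - 6 = -15)
c = -3 (c = -15/5 = -15*1/5 = -3)
h = 161
p(r, F) = -F
p(c, -5)*h = -1*(-5)*161 = 5*161 = 805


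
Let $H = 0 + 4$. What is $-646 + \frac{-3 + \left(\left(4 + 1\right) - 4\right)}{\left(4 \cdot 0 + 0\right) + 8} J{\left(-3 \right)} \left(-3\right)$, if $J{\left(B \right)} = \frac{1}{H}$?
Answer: $- \frac{10333}{16} \approx -645.81$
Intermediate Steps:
$H = 4$
$J{\left(B \right)} = \frac{1}{4}$
$-646 + \frac{-3 + \left(\left(4 + 1\right) - 4\right)}{\left(4 \cdot 0 + 0\right) + 8} J{\left(-3 \right)} \left(-3\right) = -646 + \frac{-3 + \left(\left(4 + 1\right) - 4\right)}{\left(4 \cdot 0 + 0\right) + 8} \cdot \frac{1}{4} \left(-3\right) = -646 + \frac{-3 + \left(5 - 4\right)}{\left(0 + 0\right) + 8} \cdot \frac{1}{4} \left(-3\right) = -646 + \frac{-3 + 1}{0 + 8} \cdot \frac{1}{4} \left(-3\right) = -646 + - \frac{2}{8} \cdot \frac{1}{4} \left(-3\right) = -646 + \left(-2\right) \frac{1}{8} \cdot \frac{1}{4} \left(-3\right) = -646 + \left(- \frac{1}{4}\right) \frac{1}{4} \left(-3\right) = -646 - - \frac{3}{16} = -646 + \frac{3}{16} = - \frac{10333}{16}$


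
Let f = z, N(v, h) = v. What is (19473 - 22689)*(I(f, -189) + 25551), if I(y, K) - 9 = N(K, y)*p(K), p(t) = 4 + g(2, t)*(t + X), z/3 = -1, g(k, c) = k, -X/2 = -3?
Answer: -302233248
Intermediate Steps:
X = 6 (X = -2*(-3) = 6)
z = -3 (z = 3*(-1) = -3)
f = -3
p(t) = 16 + 2*t (p(t) = 4 + 2*(t + 6) = 4 + 2*(6 + t) = 4 + (12 + 2*t) = 16 + 2*t)
I(y, K) = 9 + K*(16 + 2*K)
(19473 - 22689)*(I(f, -189) + 25551) = (19473 - 22689)*((9 + 2*(-189)*(8 - 189)) + 25551) = -3216*((9 + 2*(-189)*(-181)) + 25551) = -3216*((9 + 68418) + 25551) = -3216*(68427 + 25551) = -3216*93978 = -302233248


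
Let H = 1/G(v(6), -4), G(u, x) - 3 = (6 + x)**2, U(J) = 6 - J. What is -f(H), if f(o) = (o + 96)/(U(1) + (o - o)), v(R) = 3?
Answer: -673/35 ≈ -19.229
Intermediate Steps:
G(u, x) = 3 + (6 + x)**2
H = 1/7 (H = 1/(3 + (6 - 4)**2) = 1/(3 + 2**2) = 1/(3 + 4) = 1/7 ≈ 0.14286)
f(o) = 96/5 + o/5 (f(o) = (o + 96)/((6 - 1*1) + (o - o)) = (96 + o)/((6 - 1) + 0) = (96 + o)/(5 + 0) = (96 + o)/5 = (96 + o)*(1/5) = 96/5 + o/5)
-f(H) = -(96/5 + (1/5)*(1/7)) = -(96/5 + 1/35) = -1*673/35 = -673/35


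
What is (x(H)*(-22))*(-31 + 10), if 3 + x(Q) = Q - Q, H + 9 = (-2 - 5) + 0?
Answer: -1386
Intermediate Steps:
H = -16 (H = -9 + ((-2 - 5) + 0) = -9 + (-7 + 0) = -9 - 7 = -16)
x(Q) = -3 (x(Q) = -3 + (Q - Q) = -3 + 0 = -3)
(x(H)*(-22))*(-31 + 10) = (-3*(-22))*(-31 + 10) = 66*(-21) = -1386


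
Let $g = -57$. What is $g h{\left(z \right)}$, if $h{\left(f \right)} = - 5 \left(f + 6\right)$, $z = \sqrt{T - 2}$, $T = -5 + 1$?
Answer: $1710 + 285 i \sqrt{6} \approx 1710.0 + 698.1 i$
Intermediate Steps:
$T = -4$
$z = i \sqrt{6}$ ($z = \sqrt{-4 - 2} = \sqrt{-6} = i \sqrt{6} \approx 2.4495 i$)
$h{\left(f \right)} = -30 - 5 f$ ($h{\left(f \right)} = - 5 \left(6 + f\right) = -30 - 5 f$)
$g h{\left(z \right)} = - 57 \left(-30 - 5 i \sqrt{6}\right) = 1710 + 285 i \sqrt{6}$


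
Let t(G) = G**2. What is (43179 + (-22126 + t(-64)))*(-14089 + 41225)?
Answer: 682443264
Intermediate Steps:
(43179 + (-22126 + t(-64)))*(-14089 + 41225) = (43179 + (-22126 + (-64)**2))*(-14089 + 41225) = (43179 + (-22126 + 4096))*27136 = (43179 - 18030)*27136 = 25149*27136 = 682443264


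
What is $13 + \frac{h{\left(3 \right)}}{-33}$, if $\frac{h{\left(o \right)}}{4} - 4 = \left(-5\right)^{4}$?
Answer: $- \frac{2087}{33} \approx -63.242$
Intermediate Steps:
$h{\left(o \right)} = 2516$ ($h{\left(o \right)} = 16 + 4 \left(-5\right)^{4} = 16 + 4 \cdot 625 = 16 + 2500 = 2516$)
$13 + \frac{h{\left(3 \right)}}{-33} = 13 + \frac{1}{-33} \cdot 2516 = 13 - \frac{2516}{33} = - \frac{2087}{33}$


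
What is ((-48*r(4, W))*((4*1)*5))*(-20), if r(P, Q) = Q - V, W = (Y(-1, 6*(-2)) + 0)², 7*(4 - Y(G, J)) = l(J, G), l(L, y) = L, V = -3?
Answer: 33542400/49 ≈ 6.8454e+5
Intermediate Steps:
Y(G, J) = 4 - J/7
W = 1600/49 (W = ((4 - 6*(-2)/7) + 0)² = ((4 - ⅐*(-12)) + 0)² = ((4 + 12/7) + 0)² = (40/7 + 0)² = (40/7)² = 1600/49 ≈ 32.653)
r(P, Q) = 3 + Q (r(P, Q) = Q - 1*(-3) = Q + 3 = 3 + Q)
((-48*r(4, W))*((4*1)*5))*(-20) = ((-48*(3 + 1600/49))*((4*1)*5))*(-20) = ((-48*1747/49)*(4*5))*(-20) = -83856/49*20*(-20) = -1677120/49*(-20) = 33542400/49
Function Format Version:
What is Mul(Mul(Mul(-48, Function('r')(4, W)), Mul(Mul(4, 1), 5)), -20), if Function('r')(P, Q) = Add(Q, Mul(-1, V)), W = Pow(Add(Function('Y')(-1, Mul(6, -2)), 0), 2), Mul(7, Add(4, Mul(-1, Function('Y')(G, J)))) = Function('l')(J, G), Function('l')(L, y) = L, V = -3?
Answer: Rational(33542400, 49) ≈ 6.8454e+5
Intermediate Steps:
Function('Y')(G, J) = Add(4, Mul(Rational(-1, 7), J))
W = Rational(1600, 49) (W = Pow(Add(Add(4, Mul(Rational(-1, 7), Mul(6, -2))), 0), 2) = Pow(Add(Add(4, Mul(Rational(-1, 7), -12)), 0), 2) = Pow(Add(Add(4, Rational(12, 7)), 0), 2) = Pow(Add(Rational(40, 7), 0), 2) = Pow(Rational(40, 7), 2) = Rational(1600, 49) ≈ 32.653)
Function('r')(P, Q) = Add(3, Q) (Function('r')(P, Q) = Add(Q, Mul(-1, -3)) = Add(Q, 3) = Add(3, Q))
Mul(Mul(Mul(-48, Function('r')(4, W)), Mul(Mul(4, 1), 5)), -20) = Mul(Mul(Mul(-48, Add(3, Rational(1600, 49))), Mul(Mul(4, 1), 5)), -20) = Mul(Mul(Mul(-48, Rational(1747, 49)), Mul(4, 5)), -20) = Mul(Mul(Rational(-83856, 49), 20), -20) = Mul(Rational(-1677120, 49), -20) = Rational(33542400, 49)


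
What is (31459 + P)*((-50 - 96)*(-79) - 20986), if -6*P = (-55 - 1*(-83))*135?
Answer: -291395708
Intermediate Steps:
P = -630 (P = -(-55 - 1*(-83))*135/6 = -(-55 + 83)*135/6 = -14*135/3 = -1/6*3780 = -630)
(31459 + P)*((-50 - 96)*(-79) - 20986) = (31459 - 630)*((-50 - 96)*(-79) - 20986) = 30829*(-146*(-79) - 20986) = 30829*(11534 - 20986) = 30829*(-9452) = -291395708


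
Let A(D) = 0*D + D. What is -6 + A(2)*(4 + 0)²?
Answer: 26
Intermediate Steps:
A(D) = D (A(D) = 0 + D = D)
-6 + A(2)*(4 + 0)² = -6 + 2*(4 + 0)² = -6 + 2*4² = -6 + 2*16 = -6 + 32 = 26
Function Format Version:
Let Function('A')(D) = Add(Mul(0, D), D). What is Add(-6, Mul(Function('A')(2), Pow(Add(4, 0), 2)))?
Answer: 26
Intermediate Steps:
Function('A')(D) = D (Function('A')(D) = Add(0, D) = D)
Add(-6, Mul(Function('A')(2), Pow(Add(4, 0), 2))) = Add(-6, Mul(2, Pow(Add(4, 0), 2))) = Add(-6, Mul(2, Pow(4, 2))) = Add(-6, Mul(2, 16)) = Add(-6, 32) = 26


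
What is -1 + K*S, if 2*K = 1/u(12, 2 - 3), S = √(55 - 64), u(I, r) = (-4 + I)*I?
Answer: -1 + I/64 ≈ -1.0 + 0.015625*I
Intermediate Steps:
u(I, r) = I*(-4 + I)
S = 3*I (S = √(-9) = 3*I ≈ 3.0*I)
K = 1/192 (K = 1/(2*((12*(-4 + 12)))) = 1/(2*((12*8))) = (½)/96 = (½)*(1/96) = 1/192 ≈ 0.0052083)
-1 + K*S = -1 + (3*I)/192 = -1 + I/64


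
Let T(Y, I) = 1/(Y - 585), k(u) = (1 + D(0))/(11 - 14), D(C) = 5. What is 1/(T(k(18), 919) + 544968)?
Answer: 587/319896215 ≈ 1.8350e-6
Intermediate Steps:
k(u) = -2 (k(u) = (1 + 5)/(11 - 14) = 6/(-3) = 6*(-1/3) = -2)
T(Y, I) = 1/(-585 + Y)
1/(T(k(18), 919) + 544968) = 1/(1/(-585 - 2) + 544968) = 1/(1/(-587) + 544968) = 1/(-1/587 + 544968) = 1/(319896215/587) = 587/319896215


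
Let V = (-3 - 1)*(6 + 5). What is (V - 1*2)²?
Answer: 2116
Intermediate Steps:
V = -44 (V = -4*11 = -44)
(V - 1*2)² = (-44 - 1*2)² = (-44 - 2)² = (-46)² = 2116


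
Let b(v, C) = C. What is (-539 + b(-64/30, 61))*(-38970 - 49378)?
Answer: 42230344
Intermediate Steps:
(-539 + b(-64/30, 61))*(-38970 - 49378) = (-539 + 61)*(-38970 - 49378) = -478*(-88348) = 42230344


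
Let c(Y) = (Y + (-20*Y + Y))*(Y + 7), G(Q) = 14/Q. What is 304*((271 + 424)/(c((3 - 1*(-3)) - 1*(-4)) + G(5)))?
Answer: -528200/7643 ≈ -69.109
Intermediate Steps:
c(Y) = -18*Y*(7 + Y) (c(Y) = (Y - 19*Y)*(7 + Y) = (-18*Y)*(7 + Y) = -18*Y*(7 + Y))
304*((271 + 424)/(c((3 - 1*(-3)) - 1*(-4)) + G(5))) = 304*((271 + 424)/(-18*((3 - 1*(-3)) - 1*(-4))*(7 + ((3 - 1*(-3)) - 1*(-4))) + 14/5)) = 304*(695/(-18*((3 + 3) + 4)*(7 + ((3 + 3) + 4)) + 14*(1/5))) = 304*(695/(-18*(6 + 4)*(7 + (6 + 4)) + 14/5)) = 304*(695/(-18*10*(7 + 10) + 14/5)) = 304*(695/(-18*10*17 + 14/5)) = 304*(695/(-3060 + 14/5)) = 304*(695/(-15286/5)) = 304*(695*(-5/15286)) = 304*(-3475/15286) = -528200/7643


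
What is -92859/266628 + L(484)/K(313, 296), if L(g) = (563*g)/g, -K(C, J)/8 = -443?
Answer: -14915061/78744136 ≈ -0.18941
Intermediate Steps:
K(C, J) = 3544 (K(C, J) = -8*(-443) = 3544)
L(g) = 563
-92859/266628 + L(484)/K(313, 296) = -92859/266628 + 563/3544 = -92859*1/266628 + 563*(1/3544) = -30953/88876 + 563/3544 = -14915061/78744136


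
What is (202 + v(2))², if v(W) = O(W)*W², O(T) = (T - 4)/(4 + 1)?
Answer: 1004004/25 ≈ 40160.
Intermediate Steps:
O(T) = -⅘ + T/5 (O(T) = (-4 + T)/5 = (-4 + T)*(⅕) = -⅘ + T/5)
v(W) = W²*(-⅘ + W/5) (v(W) = (-⅘ + W/5)*W² = W²*(-⅘ + W/5))
(202 + v(2))² = (202 + (⅕)*2²*(-4 + 2))² = (202 + (⅕)*4*(-2))² = (202 - 8/5)² = (1002/5)² = 1004004/25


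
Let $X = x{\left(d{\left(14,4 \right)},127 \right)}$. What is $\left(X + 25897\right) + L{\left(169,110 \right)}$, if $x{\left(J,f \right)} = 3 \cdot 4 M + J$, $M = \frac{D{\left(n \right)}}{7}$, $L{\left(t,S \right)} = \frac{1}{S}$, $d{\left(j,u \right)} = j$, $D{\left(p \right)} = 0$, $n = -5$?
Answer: $\frac{2850211}{110} \approx 25911.0$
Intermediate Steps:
$M = 0$ ($M = \frac{0}{7} = 0 \cdot \frac{1}{7} = 0$)
$x{\left(J,f \right)} = J$ ($x{\left(J,f \right)} = 3 \cdot 4 \cdot 0 + J = 12 \cdot 0 + J = 0 + J = J$)
$X = 14$
$\left(X + 25897\right) + L{\left(169,110 \right)} = \left(14 + 25897\right) + \frac{1}{110} = 25911 + \frac{1}{110} = \frac{2850211}{110}$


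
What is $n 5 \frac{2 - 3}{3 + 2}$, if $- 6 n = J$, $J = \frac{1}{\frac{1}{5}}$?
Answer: $\frac{5}{6} \approx 0.83333$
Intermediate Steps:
$J = 5$ ($J = \frac{1}{\frac{1}{5}} = 5$)
$n = - \frac{5}{6}$ ($n = \left(- \frac{1}{6}\right) 5 = - \frac{5}{6} \approx -0.83333$)
$n 5 \frac{2 - 3}{3 + 2} = \left(- \frac{5}{6}\right) 5 \frac{2 - 3}{3 + 2} = - \frac{25 \left(- \frac{1}{5}\right)}{6} = - \frac{25 \left(\left(-1\right) \frac{1}{5}\right)}{6} = \left(- \frac{25}{6}\right) \left(- \frac{1}{5}\right) = \frac{5}{6}$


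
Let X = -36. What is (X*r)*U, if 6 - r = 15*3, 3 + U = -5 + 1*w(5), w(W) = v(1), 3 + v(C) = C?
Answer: -14040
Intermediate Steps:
v(C) = -3 + C
w(W) = -2 (w(W) = -3 + 1 = -2)
U = -10 (U = -3 + (-5 + 1*(-2)) = -3 + (-5 - 2) = -3 - 7 = -10)
r = -39 (r = 6 - 15*3 = 6 - 1*45 = 6 - 45 = -39)
(X*r)*U = -36*(-39)*(-10) = 1404*(-10) = -14040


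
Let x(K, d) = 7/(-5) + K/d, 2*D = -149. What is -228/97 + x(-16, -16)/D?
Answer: -169472/72265 ≈ -2.3451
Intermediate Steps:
D = -149/2 (D = (½)*(-149) = -149/2 ≈ -74.500)
x(K, d) = -7/5 + K/d (x(K, d) = 7*(-⅕) + K/d = -7/5 + K/d)
-228/97 + x(-16, -16)/D = -228/97 + (-7/5 - 16/(-16))/(-149/2) = -228*1/97 + (-7/5 - 16*(-1/16))*(-2/149) = -228/97 + (-7/5 + 1)*(-2/149) = -228/97 - ⅖*(-2/149) = -228/97 + 4/745 = -169472/72265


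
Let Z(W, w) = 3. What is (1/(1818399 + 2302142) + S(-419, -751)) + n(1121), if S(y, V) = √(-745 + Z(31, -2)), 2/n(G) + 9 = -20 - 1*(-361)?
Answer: 4120707/684009806 + I*√742 ≈ 0.0060243 + 27.24*I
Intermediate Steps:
n(G) = 1/166 (n(G) = 2/(-9 + (-20 - 1*(-361))) = 2/(-9 + (-20 + 361)) = 2/(-9 + 341) = 2/332 = 2*(1/332) = 1/166)
S(y, V) = I*√742 (S(y, V) = √(-745 + 3) = √(-742) = I*√742)
(1/(1818399 + 2302142) + S(-419, -751)) + n(1121) = (1/(1818399 + 2302142) + I*√742) + 1/166 = (1/4120541 + I*√742) + 1/166 = 4120707/684009806 + I*√742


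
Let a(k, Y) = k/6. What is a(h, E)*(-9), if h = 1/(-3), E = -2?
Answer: ½ ≈ 0.50000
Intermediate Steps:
h = -⅓ ≈ -0.33333
a(k, Y) = k/6 (a(k, Y) = k*(⅙) = k/6)
a(h, E)*(-9) = ((⅙)*(-⅓))*(-9) = -1/18*(-9) = ½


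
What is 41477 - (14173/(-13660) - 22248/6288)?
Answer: 74229620493/1789460 ≈ 41482.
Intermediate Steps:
41477 - (14173/(-13660) - 22248/6288) = 41477 - (14173*(-1/13660) - 22248*1/6288) = 41477 - (-14173/13660 - 927/262) = 41477 - 1*(-8188073/1789460) = 41477 + 8188073/1789460 = 74229620493/1789460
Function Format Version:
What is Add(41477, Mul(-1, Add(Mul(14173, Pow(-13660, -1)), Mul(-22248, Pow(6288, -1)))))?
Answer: Rational(74229620493, 1789460) ≈ 41482.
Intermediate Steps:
Add(41477, Mul(-1, Add(Mul(14173, Pow(-13660, -1)), Mul(-22248, Pow(6288, -1))))) = Add(41477, Mul(-1, Add(Mul(14173, Rational(-1, 13660)), Mul(-22248, Rational(1, 6288))))) = Add(41477, Mul(-1, Add(Rational(-14173, 13660), Rational(-927, 262)))) = Add(41477, Mul(-1, Rational(-8188073, 1789460))) = Add(41477, Rational(8188073, 1789460)) = Rational(74229620493, 1789460)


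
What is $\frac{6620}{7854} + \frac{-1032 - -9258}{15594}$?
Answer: $\frac{13986607}{10206273} \approx 1.3704$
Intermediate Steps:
$\frac{6620}{7854} + \frac{-1032 - -9258}{15594} = 6620 \cdot \frac{1}{7854} + \left(-1032 + 9258\right) \frac{1}{15594} = \frac{3310}{3927} + 8226 \cdot \frac{1}{15594} = \frac{3310}{3927} + \frac{1371}{2599} = \frac{13986607}{10206273}$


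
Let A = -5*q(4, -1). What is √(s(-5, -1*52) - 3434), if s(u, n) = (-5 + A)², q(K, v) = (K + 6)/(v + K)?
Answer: I*√26681/3 ≈ 54.448*I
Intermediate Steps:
q(K, v) = (6 + K)/(K + v)
A = -50/3 (A = -5*(6 + 4)/(4 - 1) = -5*10/3 = -50/3 ≈ -16.667)
s(u, n) = 4225/9 (s(u, n) = (-5 - 50/3)² = (-65/3)² = 4225/9)
√(s(-5, -1*52) - 3434) = √(4225/9 - 3434) = √(-26681/9) = I*√26681/3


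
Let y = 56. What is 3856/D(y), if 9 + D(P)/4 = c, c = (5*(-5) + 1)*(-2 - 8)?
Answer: 964/231 ≈ 4.1732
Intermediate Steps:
c = 240 (c = (-25 + 1)*(-10) = -24*(-10) = 240)
D(P) = 924 (D(P) = -36 + 4*240 = -36 + 960 = 924)
3856/D(y) = 3856/924 = 3856*(1/924) = 964/231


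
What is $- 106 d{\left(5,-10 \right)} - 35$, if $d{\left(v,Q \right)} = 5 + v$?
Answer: $-1095$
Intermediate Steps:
$- 106 d{\left(5,-10 \right)} - 35 = - 106 \left(5 + 5\right) - 35 = \left(-106\right) 10 - 35 = -1060 - 35 = -1095$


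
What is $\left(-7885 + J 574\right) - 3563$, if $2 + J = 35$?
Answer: $7494$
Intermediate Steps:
$J = 33$ ($J = -2 + 35 = 33$)
$\left(-7885 + J 574\right) - 3563 = \left(-7885 + 33 \cdot 574\right) - 3563 = \left(-7885 + 18942\right) - 3563 = 11057 - 3563 = 7494$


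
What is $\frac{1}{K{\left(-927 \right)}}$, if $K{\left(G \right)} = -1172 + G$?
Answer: $- \frac{1}{2099} \approx -0.00047642$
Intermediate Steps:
$\frac{1}{K{\left(-927 \right)}} = \frac{1}{-1172 - 927} = \frac{1}{-2099} = - \frac{1}{2099}$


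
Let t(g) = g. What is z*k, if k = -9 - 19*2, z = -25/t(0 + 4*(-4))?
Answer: -1175/16 ≈ -73.438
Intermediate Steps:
z = 25/16 (z = -25/(0 + 4*(-4)) = -25/(0 - 16) = -25/(-16) = -25*(-1/16) = 25/16 ≈ 1.5625)
k = -47 (k = -9 - 38 = -47)
z*k = (25/16)*(-47) = -1175/16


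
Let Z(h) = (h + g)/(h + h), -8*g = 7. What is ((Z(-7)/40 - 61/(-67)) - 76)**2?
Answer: 10363486862169/1838694400 ≈ 5636.3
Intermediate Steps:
g = -7/8 (g = -1/8*7 = -7/8 ≈ -0.87500)
Z(h) = (-7/8 + h)/(2*h) (Z(h) = (h - 7/8)/(h + h) = (-7/8 + h)/((2*h)) = (-7/8 + h)*(1/(2*h)) = (-7/8 + h)/(2*h))
((Z(-7)/40 - 61/(-67)) - 76)**2 = ((((1/16)*(-7 + 8*(-7))/(-7))/40 - 61/(-67)) - 76)**2 = ((((1/16)*(-1/7)*(-7 - 56))*(1/40) - 61*(-1/67)) - 76)**2 = ((((1/16)*(-1/7)*(-63))*(1/40) + 61/67) - 76)**2 = (((9/16)*(1/40) + 61/67) - 76)**2 = ((9/640 + 61/67) - 76)**2 = (39643/42880 - 76)**2 = (-3219237/42880)**2 = 10363486862169/1838694400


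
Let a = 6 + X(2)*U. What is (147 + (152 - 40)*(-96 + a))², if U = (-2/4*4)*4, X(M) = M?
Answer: 137475625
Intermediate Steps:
U = -8 (U = (-2*¼*4)*4 = -½*4*4 = -2*4 = -8)
a = -10 (a = 6 + 2*(-8) = 6 - 16 = -10)
(147 + (152 - 40)*(-96 + a))² = (147 + (152 - 40)*(-96 - 10))² = (147 + 112*(-106))² = (147 - 11872)² = (-11725)² = 137475625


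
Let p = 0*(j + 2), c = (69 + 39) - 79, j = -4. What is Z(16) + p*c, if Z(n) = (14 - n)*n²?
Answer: -512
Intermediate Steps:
c = 29 (c = 108 - 79 = 29)
Z(n) = n²*(14 - n)
p = 0 (p = 0*(-4 + 2) = 0*(-2) = 0)
Z(16) + p*c = 16²*(14 - 1*16) + 0*29 = 256*(14 - 16) + 0 = 256*(-2) + 0 = -512 + 0 = -512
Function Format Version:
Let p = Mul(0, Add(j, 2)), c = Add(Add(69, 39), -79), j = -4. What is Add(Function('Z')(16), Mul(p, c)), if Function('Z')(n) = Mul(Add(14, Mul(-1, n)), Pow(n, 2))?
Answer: -512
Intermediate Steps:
c = 29 (c = Add(108, -79) = 29)
Function('Z')(n) = Mul(Pow(n, 2), Add(14, Mul(-1, n)))
p = 0 (p = Mul(0, Add(-4, 2)) = Mul(0, -2) = 0)
Add(Function('Z')(16), Mul(p, c)) = Add(Mul(Pow(16, 2), Add(14, Mul(-1, 16))), Mul(0, 29)) = Add(Mul(256, Add(14, -16)), 0) = Add(Mul(256, -2), 0) = Add(-512, 0) = -512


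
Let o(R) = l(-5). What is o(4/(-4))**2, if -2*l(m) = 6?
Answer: 9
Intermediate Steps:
l(m) = -3 (l(m) = -1/2*6 = -3)
o(R) = -3
o(4/(-4))**2 = (-3)**2 = 9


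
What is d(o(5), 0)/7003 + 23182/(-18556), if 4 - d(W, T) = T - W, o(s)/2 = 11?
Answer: -80930545/64973834 ≈ -1.2456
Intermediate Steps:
o(s) = 22 (o(s) = 2*11 = 22)
d(W, T) = 4 + W - T (d(W, T) = 4 - (T - W) = 4 + (W - T) = 4 + W - T)
d(o(5), 0)/7003 + 23182/(-18556) = (4 + 22 - 1*0)/7003 + 23182/(-18556) = (4 + 22 + 0)*(1/7003) + 23182*(-1/18556) = 26*(1/7003) - 11591/9278 = 26/7003 - 11591/9278 = -80930545/64973834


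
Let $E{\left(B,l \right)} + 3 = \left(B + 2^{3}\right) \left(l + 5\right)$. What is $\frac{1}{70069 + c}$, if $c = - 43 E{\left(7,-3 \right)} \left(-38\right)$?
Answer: $\frac{1}{114187} \approx 8.7576 \cdot 10^{-6}$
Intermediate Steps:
$E{\left(B,l \right)} = -3 + \left(5 + l\right) \left(8 + B\right)$ ($E{\left(B,l \right)} = -3 + \left(B + 2^{3}\right) \left(l + 5\right) = -3 + \left(B + 8\right) \left(5 + l\right) = -3 + \left(8 + B\right) \left(5 + l\right) = -3 + \left(5 + l\right) \left(8 + B\right)$)
$c = 44118$ ($c = - 43 \left(37 + 5 \cdot 7 + 8 \left(-3\right) + 7 \left(-3\right)\right) \left(-38\right) = - 43 \left(37 + 35 - 24 - 21\right) \left(-38\right) = \left(-43\right) 27 \left(-38\right) = \left(-1161\right) \left(-38\right) = 44118$)
$\frac{1}{70069 + c} = \frac{1}{70069 + 44118} = \frac{1}{114187}$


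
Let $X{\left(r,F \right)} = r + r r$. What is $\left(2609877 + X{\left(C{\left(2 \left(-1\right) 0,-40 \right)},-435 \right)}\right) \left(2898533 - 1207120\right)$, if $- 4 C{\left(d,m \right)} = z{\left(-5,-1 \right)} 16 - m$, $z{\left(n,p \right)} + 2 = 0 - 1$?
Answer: $4414390034679$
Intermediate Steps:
$z{\left(n,p \right)} = -3$ ($z{\left(n,p \right)} = -2 + \left(0 - 1\right) = -2 - 1 = -3$)
$C{\left(d,m \right)} = 12 + \frac{m}{4}$ ($C{\left(d,m \right)} = - \frac{\left(-3\right) 16 - m}{4} = - \frac{-48 - m}{4} = 12 + \frac{m}{4}$)
$X{\left(r,F \right)} = r + r^{2}$
$\left(2609877 + X{\left(C{\left(2 \left(-1\right) 0,-40 \right)},-435 \right)}\right) \left(2898533 - 1207120\right) = \left(2609877 + \left(12 + \frac{1}{4} \left(-40\right)\right) \left(1 + \left(12 + \frac{1}{4} \left(-40\right)\right)\right)\right) \left(2898533 - 1207120\right) = \left(2609877 + \left(12 - 10\right) \left(1 + \left(12 - 10\right)\right)\right) 1691413 = \left(2609877 + 2 \left(1 + 2\right)\right) 1691413 = \left(2609877 + 2 \cdot 3\right) 1691413 = \left(2609877 + 6\right) 1691413 = 2609883 \cdot 1691413 = 4414390034679$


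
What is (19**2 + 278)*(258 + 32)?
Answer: 185310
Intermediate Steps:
(19**2 + 278)*(258 + 32) = (361 + 278)*290 = 639*290 = 185310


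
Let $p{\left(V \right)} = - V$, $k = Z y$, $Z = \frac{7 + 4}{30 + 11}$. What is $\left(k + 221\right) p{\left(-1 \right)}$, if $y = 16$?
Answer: $\frac{9237}{41} \approx 225.29$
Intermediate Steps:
$Z = \frac{11}{41} \approx 0.26829$
$k = \frac{176}{41}$ ($k = \frac{11}{41} \cdot 16 = \frac{176}{41} \approx 4.2927$)
$\left(k + 221\right) p{\left(-1 \right)} = \left(\frac{176}{41} + 221\right) \left(\left(-1\right) \left(-1\right)\right) = \frac{9237}{41} \cdot 1 = \frac{9237}{41}$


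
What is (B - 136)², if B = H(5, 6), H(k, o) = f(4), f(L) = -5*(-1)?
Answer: 17161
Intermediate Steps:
f(L) = 5
H(k, o) = 5
B = 5
(B - 136)² = (5 - 136)² = (-131)² = 17161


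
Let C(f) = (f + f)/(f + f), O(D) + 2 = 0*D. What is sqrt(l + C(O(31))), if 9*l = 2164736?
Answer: sqrt(2164745)/3 ≈ 490.44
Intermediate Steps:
l = 2164736/9 (l = (1/9)*2164736 = 2164736/9 ≈ 2.4053e+5)
O(D) = -2 (O(D) = -2 + 0*D = -2 + 0 = -2)
C(f) = 1 (C(f) = (2*f)/((2*f)) = (2*f)*(1/(2*f)) = 1)
sqrt(l + C(O(31))) = sqrt(2164736/9 + 1) = sqrt(2164745/9) = sqrt(2164745)/3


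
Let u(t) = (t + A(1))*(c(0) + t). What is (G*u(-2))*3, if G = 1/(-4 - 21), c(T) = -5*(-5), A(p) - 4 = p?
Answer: -207/25 ≈ -8.2800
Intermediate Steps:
A(p) = 4 + p
c(T) = 25
G = -1/25 (G = 1/(-25) = -1/25 ≈ -0.040000)
u(t) = (5 + t)*(25 + t) (u(t) = (t + (4 + 1))*(25 + t) = (t + 5)*(25 + t) = (5 + t)*(25 + t))
(G*u(-2))*3 = -(125 + (-2)² + 30*(-2))/25*3 = -(125 + 4 - 60)/25*3 = -1/25*69*3 = -69/25*3 = -207/25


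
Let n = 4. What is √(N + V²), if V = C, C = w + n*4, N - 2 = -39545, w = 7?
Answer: I*√39014 ≈ 197.52*I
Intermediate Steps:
N = -39543 (N = 2 - 39545 = -39543)
C = 23 (C = 7 + 4*4 = 7 + 16 = 23)
V = 23
√(N + V²) = √(-39543 + 23²) = √(-39543 + 529) = √(-39014) = I*√39014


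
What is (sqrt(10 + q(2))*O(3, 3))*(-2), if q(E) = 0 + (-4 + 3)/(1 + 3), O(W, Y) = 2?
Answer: -2*sqrt(39) ≈ -12.490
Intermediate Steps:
q(E) = -1/4 (q(E) = 0 - 1/4 = -1/4)
(sqrt(10 + q(2))*O(3, 3))*(-2) = (sqrt(10 - 1/4)*2)*(-2) = (sqrt(39/4)*2)*(-2) = ((sqrt(39)/2)*2)*(-2) = sqrt(39)*(-2) = -2*sqrt(39)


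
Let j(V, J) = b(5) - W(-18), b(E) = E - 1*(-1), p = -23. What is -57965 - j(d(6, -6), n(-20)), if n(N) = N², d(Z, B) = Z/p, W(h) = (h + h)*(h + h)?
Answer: -56675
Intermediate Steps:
W(h) = 4*h² (W(h) = (2*h)*(2*h) = 4*h²)
b(E) = 1 + E (b(E) = E + 1 = 1 + E)
d(Z, B) = -Z/23 (d(Z, B) = Z/(-23) = Z*(-1/23) = -Z/23)
j(V, J) = -1290 (j(V, J) = (1 + 5) - 4*(-18)² = 6 - 4*324 = 6 - 1*1296 = 6 - 1296 = -1290)
-57965 - j(d(6, -6), n(-20)) = -57965 - 1*(-1290) = -57965 + 1290 = -56675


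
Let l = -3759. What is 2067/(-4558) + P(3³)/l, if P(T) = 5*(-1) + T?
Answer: -148493/323274 ≈ -0.45934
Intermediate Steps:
P(T) = -5 + T
2067/(-4558) + P(3³)/l = 2067/(-4558) + (-5 + 3³)/(-3759) = 2067*(-1/4558) + (-5 + 27)*(-1/3759) = -39/86 + 22*(-1/3759) = -39/86 - 22/3759 = -148493/323274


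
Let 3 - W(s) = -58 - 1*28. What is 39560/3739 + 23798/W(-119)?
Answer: 92501562/332771 ≈ 277.97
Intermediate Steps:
W(s) = 89 (W(s) = 3 - (-58 - 1*28) = 3 - (-58 - 28) = 3 - 1*(-86) = 3 + 86 = 89)
39560/3739 + 23798/W(-119) = 39560/3739 + 23798/89 = 92501562/332771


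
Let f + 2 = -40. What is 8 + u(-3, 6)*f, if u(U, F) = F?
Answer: -244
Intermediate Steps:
f = -42 (f = -2 - 40 = -42)
8 + u(-3, 6)*f = 8 + 6*(-42) = 8 - 252 = -244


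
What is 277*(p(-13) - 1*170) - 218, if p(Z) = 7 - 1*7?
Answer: -47308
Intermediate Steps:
p(Z) = 0 (p(Z) = 7 - 7 = 0)
277*(p(-13) - 1*170) - 218 = 277*(0 - 1*170) - 218 = 277*(0 - 170) - 218 = 277*(-170) - 218 = -47090 - 218 = -47308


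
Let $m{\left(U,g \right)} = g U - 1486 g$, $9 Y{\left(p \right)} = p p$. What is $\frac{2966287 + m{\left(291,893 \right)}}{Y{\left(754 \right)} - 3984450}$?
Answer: $- \frac{8546184}{17645767} \approx -0.48432$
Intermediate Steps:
$Y{\left(p \right)} = \frac{p^{2}}{9}$ ($Y{\left(p \right)} = \frac{p p}{9} = \frac{p^{2}}{9}$)
$m{\left(U,g \right)} = - 1486 g + U g$ ($m{\left(U,g \right)} = U g - 1486 g = - 1486 g + U g$)
$\frac{2966287 + m{\left(291,893 \right)}}{Y{\left(754 \right)} - 3984450} = \frac{2966287 + 893 \left(-1486 + 291\right)}{\frac{754^{2}}{9} - 3984450} = \frac{2966287 + 893 \left(-1195\right)}{\frac{1}{9} \cdot 568516 - 3984450} = \frac{2966287 - 1067135}{\frac{568516}{9} - 3984450} = \frac{1899152}{- \frac{35291534}{9}} = 1899152 \left(- \frac{9}{35291534}\right) = - \frac{8546184}{17645767}$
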